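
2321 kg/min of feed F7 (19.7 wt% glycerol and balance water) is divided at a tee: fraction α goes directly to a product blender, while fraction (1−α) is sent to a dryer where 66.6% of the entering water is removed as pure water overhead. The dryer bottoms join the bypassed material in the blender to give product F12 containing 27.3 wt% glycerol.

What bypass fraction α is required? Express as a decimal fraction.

All 2321×0.197 = 457.24 kg/min of glycerol reaches F12, so F12 = 457.24/0.273 = 1674.9 kg/min and vapour = 646.14 kg/min.
The evaporator receives (1−α)·2321 of feed at 0.803 water and removes 0.666 of that water:
0.666×0.803×(1−α)×2321 = 646.14
(1−α) = 646.14/1241.3 = 0.5205;  α = 0.4795.

0.479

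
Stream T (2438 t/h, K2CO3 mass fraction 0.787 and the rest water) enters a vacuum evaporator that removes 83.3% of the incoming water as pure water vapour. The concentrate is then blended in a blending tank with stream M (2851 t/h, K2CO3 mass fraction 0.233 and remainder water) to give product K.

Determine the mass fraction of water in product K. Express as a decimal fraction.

0.468

Vapour removed = 0.833×0.213×2438 = 432.57 t/h; concentrate = 2005.4 t/h.
water reaching the mixer = 86.722 (from concentrate) + 2851×0.767 = 2273.4 t/h.
Product flow = 2005.4 + 2851 = 4856.4 t/h; water fraction = 0.468.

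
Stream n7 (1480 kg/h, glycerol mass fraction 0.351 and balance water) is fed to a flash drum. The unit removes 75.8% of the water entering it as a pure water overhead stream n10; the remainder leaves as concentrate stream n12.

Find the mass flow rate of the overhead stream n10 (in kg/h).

water entering = 1480×0.649 = 960.52 kg/h; overhead removed = 0.758×960.52 = 728.07 kg/h.

728.1 kg/h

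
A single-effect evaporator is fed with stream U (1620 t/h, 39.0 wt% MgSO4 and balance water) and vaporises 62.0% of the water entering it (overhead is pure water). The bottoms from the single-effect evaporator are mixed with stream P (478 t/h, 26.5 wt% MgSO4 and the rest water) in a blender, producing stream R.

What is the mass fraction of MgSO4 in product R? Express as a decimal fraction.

Vapour removed = 0.620×0.610×1620 = 612.68 t/h; concentrate = 1007.3 t/h.
MgSO4 reaching the mixer = 631.8 (from concentrate) + 478×0.265 = 758.47 t/h.
Product flow = 1007.3 + 478 = 1485.3 t/h; MgSO4 fraction = 0.5106.

0.5106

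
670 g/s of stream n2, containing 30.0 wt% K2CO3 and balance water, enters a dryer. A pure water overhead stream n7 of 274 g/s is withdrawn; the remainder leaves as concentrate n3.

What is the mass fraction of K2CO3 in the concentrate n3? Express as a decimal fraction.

K2CO3 is not removed: 670×0.300 = 201 g/s of K2CO3 enters n3.
Concentrate = 670 − 274 = 396 g/s.
Mass fraction = 201/396 = 0.508.

0.508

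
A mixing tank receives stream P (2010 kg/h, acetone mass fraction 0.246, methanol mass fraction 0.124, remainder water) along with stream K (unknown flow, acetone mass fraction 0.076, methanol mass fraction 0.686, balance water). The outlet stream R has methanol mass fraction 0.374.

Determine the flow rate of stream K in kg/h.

1611 kg/h

Let K be the unknown flow. Total out = 2010 + K.
methanol balance: 249.24 + 0.686·K = 0.374·(2010 + K)
(0.686 − 0.374)·K = 0.374×2010 − 249.24 = 502.5
K = 502.5 / 0.312 = 1610.6 kg/h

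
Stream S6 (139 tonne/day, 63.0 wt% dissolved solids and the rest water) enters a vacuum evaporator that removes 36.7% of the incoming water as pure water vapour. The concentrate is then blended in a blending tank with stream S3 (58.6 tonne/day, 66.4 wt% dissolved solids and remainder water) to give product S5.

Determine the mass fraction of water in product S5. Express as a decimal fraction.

Vapour removed = 0.367×0.370×139 = 18.875 tonne/day; concentrate = 120.13 tonne/day.
water reaching the mixer = 32.555 (from concentrate) + 58.6×0.336 = 52.245 tonne/day.
Product flow = 120.13 + 58.6 = 178.73 tonne/day; water fraction = 0.2923.

0.2923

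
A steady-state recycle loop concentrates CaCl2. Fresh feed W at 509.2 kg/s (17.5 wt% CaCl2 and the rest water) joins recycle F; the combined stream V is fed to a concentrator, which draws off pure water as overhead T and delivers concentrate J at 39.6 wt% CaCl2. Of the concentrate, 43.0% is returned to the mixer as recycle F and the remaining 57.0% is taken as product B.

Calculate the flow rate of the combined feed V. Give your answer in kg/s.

679 kg/s

Overall CaCl2 balance (none leaves overhead): CaCl2 in fresh feed = CaCl2 in product, i.e. 509.2×0.175 = (1−0.430)·J·0.396.
J = 89.11/(0.396×0.570) = 394.78 kg/s.
Recycle F = 0.430×394.78 = 169.76 kg/s.
Combined feed V = 509.2 + 169.76 = 678.96 kg/s.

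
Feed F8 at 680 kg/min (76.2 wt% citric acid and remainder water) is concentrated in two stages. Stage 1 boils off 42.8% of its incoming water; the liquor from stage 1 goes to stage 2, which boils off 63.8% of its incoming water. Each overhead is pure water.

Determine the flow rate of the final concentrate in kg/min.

551.7 kg/min

water in feed = 680×0.238 = 161.84 kg/min.
After stage 1: water left = (1−0.428)×161.84 = 92.572; stream total = 610.73 kg/min.
After stage 2: water left = (1−0.638)×92.572 = 33.511; final concentrate = 551.67 kg/min.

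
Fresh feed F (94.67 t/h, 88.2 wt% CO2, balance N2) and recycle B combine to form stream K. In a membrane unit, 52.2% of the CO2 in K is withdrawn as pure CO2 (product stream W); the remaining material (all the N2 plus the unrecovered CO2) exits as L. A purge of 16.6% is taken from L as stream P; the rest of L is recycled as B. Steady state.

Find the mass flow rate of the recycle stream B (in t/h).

N2 enters only via F and leaves only via the purge: 94.67×0.118 = 0.166×(N2 in L), and the membrane unit passes all N2, so N2 in K = N2 in L = 67.296 t/h.
CO2 in K: m_A = 94.67×0.882 + (1−0.166)·(1−0.522)·m_A, so m_A = 83.499/0.6013 = 138.85 t/h.
L = (1−0.522)×138.85 + 67.296 = 133.67 t/h.
Recycle B = (1−0.166)×133.67 = 111.48 t/h.

111.5 t/h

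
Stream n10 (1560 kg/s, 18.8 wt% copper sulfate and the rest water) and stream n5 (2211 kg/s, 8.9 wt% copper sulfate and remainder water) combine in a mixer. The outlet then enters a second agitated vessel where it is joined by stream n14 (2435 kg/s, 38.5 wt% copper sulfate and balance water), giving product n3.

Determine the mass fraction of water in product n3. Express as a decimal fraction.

Overall, product flow = 6206 kg/s.
water in = 1560×0.812 + 2211×0.911 + 2435×0.615 = 4778.5 kg/s.
water fraction in n3 = 0.770.

0.770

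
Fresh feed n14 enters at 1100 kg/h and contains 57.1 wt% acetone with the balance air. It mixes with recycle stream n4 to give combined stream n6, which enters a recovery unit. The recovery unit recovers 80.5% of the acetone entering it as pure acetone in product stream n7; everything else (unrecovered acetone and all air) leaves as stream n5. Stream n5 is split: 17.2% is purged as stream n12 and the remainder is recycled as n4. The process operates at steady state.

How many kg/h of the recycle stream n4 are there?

air enters only via n14 and leaves only via the purge: 1100×0.429 = 0.172×(air in n5), and the recovery unit passes all air, so air in n6 = air in n5 = 2743.6 kg/h.
acetone in n6: m_A = 1100×0.571 + (1−0.172)·(1−0.805)·m_A, so m_A = 628.1/0.8385 = 749.04 kg/h.
n5 = (1−0.805)×749.04 + 2743.6 = 2889.7 kg/h.
Recycle n4 = (1−0.172)×2889.7 = 2392.6 kg/h.

2393 kg/h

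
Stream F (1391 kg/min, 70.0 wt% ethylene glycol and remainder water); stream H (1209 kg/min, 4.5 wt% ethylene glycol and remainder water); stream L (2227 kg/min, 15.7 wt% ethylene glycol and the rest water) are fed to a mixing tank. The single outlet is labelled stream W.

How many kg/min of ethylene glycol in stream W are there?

ethylene glycol out = ethylene glycol in = 1391×0.700 + 1209×0.045 + 2227×0.157 = 1377.7 kg/min.

1378 kg/min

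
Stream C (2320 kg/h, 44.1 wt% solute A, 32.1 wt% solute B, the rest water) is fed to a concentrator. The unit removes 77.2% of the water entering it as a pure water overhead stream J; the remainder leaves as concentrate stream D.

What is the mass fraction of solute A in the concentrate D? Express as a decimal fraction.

0.540

solute A is not removed: 2320×0.441 = 1023.1 kg/h of solute A enters D.
water entering = 2320×0.238 = 552.16 kg/h; overhead removed = 0.772×552.16 = 426.27 kg/h.
Concentrate = 2320 − 426.27 = 1893.7 kg/h.
Mass fraction = 1023.1/1893.7 = 0.540.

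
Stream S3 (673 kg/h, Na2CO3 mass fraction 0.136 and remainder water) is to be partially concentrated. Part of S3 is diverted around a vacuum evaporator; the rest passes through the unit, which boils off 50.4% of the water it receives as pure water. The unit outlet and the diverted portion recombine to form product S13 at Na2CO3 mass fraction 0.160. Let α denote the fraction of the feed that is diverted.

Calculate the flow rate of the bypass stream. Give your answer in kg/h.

All 673×0.136 = 91.528 kg/h of Na2CO3 reaches S13, so S13 = 91.528/0.160 = 572.05 kg/h and vapour = 100.95 kg/h.
The evaporator receives (1−α)·673 of feed at 0.864 water and removes 0.504 of that water:
0.504×0.864×(1−α)×673 = 100.95
(1−α) = 100.95/293.06 = 0.3445;  α = 0.6555.
Bypass flow = 0.6555×673 = 441.17 kg/h.

441.2 kg/h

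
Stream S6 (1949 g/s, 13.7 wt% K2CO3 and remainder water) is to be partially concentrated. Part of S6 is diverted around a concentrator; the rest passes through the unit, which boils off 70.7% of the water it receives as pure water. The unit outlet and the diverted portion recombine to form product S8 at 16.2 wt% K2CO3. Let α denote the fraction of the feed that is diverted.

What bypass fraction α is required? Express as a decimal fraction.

All 1949×0.137 = 267.01 g/s of K2CO3 reaches S8, so S8 = 267.01/0.162 = 1648.2 g/s and vapour = 300.77 g/s.
The evaporator receives (1−α)·1949 of feed at 0.863 water and removes 0.707 of that water:
0.707×0.863×(1−α)×1949 = 300.77
(1−α) = 300.77/1189.2 = 0.2529;  α = 0.7471.

0.747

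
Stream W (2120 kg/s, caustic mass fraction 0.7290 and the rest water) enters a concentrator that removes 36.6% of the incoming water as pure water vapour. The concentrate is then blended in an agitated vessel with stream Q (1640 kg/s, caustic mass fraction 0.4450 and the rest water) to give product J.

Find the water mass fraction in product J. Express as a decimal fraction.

Vapour removed = 0.366×0.271×2120 = 210.27 kg/s; concentrate = 1909.7 kg/s.
water reaching the mixer = 364.25 (from concentrate) + 1640×0.555 = 1274.4 kg/s.
Product flow = 1909.7 + 1640 = 3549.7 kg/s; water fraction = 0.3590.

0.3590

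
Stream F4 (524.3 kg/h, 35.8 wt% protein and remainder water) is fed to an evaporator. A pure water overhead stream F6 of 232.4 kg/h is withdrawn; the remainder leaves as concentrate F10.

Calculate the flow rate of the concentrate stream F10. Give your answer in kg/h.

291.9 kg/h

Concentrate = 524.3 − 232.4 = 291.9 kg/h.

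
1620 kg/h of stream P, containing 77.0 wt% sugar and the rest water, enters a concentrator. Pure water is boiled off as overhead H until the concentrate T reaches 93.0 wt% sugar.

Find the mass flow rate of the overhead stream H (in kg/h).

sugar is conserved: 1620×0.770 = 1247.4 kg/h all reports to the concentrate.
Concentrate = 1247.4/(target fraction) = 1341.3 kg/h.
Overhead = 1620 − 1341.3 = 278.71 kg/h.

278.7 kg/h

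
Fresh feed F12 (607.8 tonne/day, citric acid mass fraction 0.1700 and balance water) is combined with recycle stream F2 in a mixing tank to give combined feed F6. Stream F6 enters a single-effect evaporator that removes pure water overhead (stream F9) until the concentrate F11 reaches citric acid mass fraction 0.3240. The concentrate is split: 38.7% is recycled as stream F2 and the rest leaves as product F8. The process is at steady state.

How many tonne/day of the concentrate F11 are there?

520.2 tonne/day

Overall citric acid balance (none leaves overhead): citric acid in fresh feed = citric acid in product, i.e. 607.8×0.170 = (1−0.387)·F11·0.324.
F11 = 103.33/(0.324×0.613) = 520.24 tonne/day.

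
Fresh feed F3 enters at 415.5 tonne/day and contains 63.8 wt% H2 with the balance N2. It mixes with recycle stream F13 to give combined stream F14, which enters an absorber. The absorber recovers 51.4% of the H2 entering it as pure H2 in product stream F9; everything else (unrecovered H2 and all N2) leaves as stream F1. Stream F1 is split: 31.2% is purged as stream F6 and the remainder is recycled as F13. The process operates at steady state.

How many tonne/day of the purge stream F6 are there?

N2 enters only via F3 and leaves only via the purge: 415.5×0.362 = 0.312×(N2 in F1), and the absorber passes all N2, so N2 in F14 = N2 in F1 = 482.09 tonne/day.
H2 in F14: m_A = 415.5×0.638 + (1−0.312)·(1−0.514)·m_A, so m_A = 265.09/0.6656 = 398.25 tonne/day.
F1 = (1−0.514)×398.25 + 482.09 = 675.64 tonne/day.
Purge F6 = 0.312×675.64 = 210.8 tonne/day.

210.8 tonne/day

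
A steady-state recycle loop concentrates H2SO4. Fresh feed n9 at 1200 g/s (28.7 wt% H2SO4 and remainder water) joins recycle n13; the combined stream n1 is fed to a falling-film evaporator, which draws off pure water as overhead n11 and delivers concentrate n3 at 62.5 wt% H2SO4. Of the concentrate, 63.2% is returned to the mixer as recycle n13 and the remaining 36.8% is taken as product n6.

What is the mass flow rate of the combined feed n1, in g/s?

Overall H2SO4 balance (none leaves overhead): H2SO4 in fresh feed = H2SO4 in product, i.e. 1200×0.287 = (1−0.632)·n3·0.625.
n3 = 344.4/(0.625×0.368) = 1497.4 g/s.
Recycle n13 = 0.632×1497.4 = 946.35 g/s.
Combined feed n1 = 1200 + 946.35 = 2146.4 g/s.

2146 g/s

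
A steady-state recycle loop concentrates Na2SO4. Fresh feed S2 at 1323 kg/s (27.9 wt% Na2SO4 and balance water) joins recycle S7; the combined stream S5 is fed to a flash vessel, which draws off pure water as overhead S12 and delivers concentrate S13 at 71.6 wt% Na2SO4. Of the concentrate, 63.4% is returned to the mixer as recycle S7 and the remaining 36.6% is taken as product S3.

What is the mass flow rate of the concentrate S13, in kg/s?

1409 kg/s

Overall Na2SO4 balance (none leaves overhead): Na2SO4 in fresh feed = Na2SO4 in product, i.e. 1323×0.279 = (1−0.634)·S13·0.716.
S13 = 369.12/(0.716×0.366) = 1408.5 kg/s.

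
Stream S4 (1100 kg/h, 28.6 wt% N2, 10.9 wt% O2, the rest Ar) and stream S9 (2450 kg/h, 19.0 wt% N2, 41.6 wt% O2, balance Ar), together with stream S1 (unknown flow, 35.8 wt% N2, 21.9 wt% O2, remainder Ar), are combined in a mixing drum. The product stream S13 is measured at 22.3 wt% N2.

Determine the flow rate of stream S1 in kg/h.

Let S1 be the unknown flow. Total out = 3550 + S1.
N2 balance: 780.1 + 0.358·S1 = 0.223·(3550 + S1)
(0.358 − 0.223)·S1 = 0.223×3550 − 780.1 = 11.55
S1 = 11.55 / 0.135 = 85.556 kg/h

85.56 kg/h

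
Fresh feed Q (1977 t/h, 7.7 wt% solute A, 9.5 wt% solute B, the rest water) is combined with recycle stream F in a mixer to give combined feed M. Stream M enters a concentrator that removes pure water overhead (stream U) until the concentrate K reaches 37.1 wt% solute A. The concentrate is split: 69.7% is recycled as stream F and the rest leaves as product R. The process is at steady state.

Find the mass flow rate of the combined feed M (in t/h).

2921 t/h

Overall solute A balance (none leaves overhead): solute A in fresh feed = solute A in product, i.e. 1977×0.077 = (1−0.697)·K·0.371.
K = 152.23/(0.371×0.303) = 1354.2 t/h.
Recycle F = 0.697×1354.2 = 943.87 t/h.
Combined feed M = 1977 + 943.87 = 2920.9 t/h.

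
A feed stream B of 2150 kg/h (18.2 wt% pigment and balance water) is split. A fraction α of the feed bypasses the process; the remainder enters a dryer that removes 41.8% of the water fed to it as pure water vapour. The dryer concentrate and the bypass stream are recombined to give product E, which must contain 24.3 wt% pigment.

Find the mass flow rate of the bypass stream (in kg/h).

571.5 kg/h

All 2150×0.182 = 391.3 kg/h of pigment reaches E, so E = 391.3/0.243 = 1610.3 kg/h and vapour = 539.71 kg/h.
The evaporator receives (1−α)·2150 of feed at 0.818 water and removes 0.418 of that water:
0.418×0.818×(1−α)×2150 = 539.71
(1−α) = 539.71/735.14 = 0.7342;  α = 0.2658.
Bypass flow = 0.2658×2150 = 571.54 kg/h.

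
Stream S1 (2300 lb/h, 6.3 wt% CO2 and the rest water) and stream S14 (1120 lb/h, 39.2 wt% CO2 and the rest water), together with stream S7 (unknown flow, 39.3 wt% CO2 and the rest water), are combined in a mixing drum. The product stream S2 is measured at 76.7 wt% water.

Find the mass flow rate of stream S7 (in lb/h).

1331 lb/h

Let S7 be the unknown flow. Total out = 3420 + S7.
water balance: 2836.1 + 0.607·S7 = 0.767·(3420 + S7)
(0.607 − 0.767)·S7 = 0.767×3420 − 2836.1 = -212.92
S7 = -212.92 / -0.160 = 1330.8 lb/h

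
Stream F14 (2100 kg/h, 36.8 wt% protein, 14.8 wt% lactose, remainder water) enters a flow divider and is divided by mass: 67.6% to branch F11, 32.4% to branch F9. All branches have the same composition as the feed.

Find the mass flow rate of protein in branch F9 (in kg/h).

Branch F9 total = 0.324×2100 = 680.4 kg/h.
protein in F9 = 0.368×680.4 = 250.39 kg/h.

250.4 kg/h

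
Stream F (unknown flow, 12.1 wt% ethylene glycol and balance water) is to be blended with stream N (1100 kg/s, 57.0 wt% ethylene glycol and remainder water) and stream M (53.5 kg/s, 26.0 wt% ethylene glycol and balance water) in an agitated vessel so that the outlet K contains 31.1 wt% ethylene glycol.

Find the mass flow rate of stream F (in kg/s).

1485 kg/s

Let F be the unknown flow. Total out = 1153.5 + F.
ethylene glycol balance: 640.91 + 0.121·F = 0.311·(1153.5 + F)
(0.121 − 0.311)·F = 0.311×1153.5 − 640.91 = -282.17
F = -282.17 / -0.190 = 1485.1 kg/s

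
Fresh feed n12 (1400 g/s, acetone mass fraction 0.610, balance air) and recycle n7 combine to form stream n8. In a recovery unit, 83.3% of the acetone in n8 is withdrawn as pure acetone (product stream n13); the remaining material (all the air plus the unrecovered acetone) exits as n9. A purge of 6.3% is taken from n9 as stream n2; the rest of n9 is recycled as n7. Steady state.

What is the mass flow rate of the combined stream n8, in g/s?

air enters only via n12 and leaves only via the purge: 1400×0.390 = 0.063×(air in n9), and the recovery unit passes all air, so air in n8 = air in n9 = 8666.7 g/s.
acetone in n8: m_A = 1400×0.610 + (1−0.063)·(1−0.833)·m_A, so m_A = 854/0.8435 = 1012.4 g/s.
n8 = 1012.4 + 8666.7 = 9679.1 g/s.

9679 g/s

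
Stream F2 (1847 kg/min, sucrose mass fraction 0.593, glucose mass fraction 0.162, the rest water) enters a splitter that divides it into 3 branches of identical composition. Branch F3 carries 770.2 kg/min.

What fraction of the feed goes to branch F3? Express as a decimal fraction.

0.417

Fraction to F3 = 770.2/1847 = 0.4170.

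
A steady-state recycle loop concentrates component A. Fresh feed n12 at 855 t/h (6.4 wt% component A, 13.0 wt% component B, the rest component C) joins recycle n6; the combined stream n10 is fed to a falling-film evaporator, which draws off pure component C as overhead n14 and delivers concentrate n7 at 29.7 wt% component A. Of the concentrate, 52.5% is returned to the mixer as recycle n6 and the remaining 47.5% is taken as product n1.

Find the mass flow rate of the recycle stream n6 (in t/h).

203.6 t/h

Overall component A balance (none leaves overhead): component A in fresh feed = component A in product, i.e. 855×0.064 = (1−0.525)·n7·0.297.
n7 = 54.72/(0.297×0.475) = 387.88 t/h.
Recycle n6 = 0.525×387.88 = 203.64 t/h.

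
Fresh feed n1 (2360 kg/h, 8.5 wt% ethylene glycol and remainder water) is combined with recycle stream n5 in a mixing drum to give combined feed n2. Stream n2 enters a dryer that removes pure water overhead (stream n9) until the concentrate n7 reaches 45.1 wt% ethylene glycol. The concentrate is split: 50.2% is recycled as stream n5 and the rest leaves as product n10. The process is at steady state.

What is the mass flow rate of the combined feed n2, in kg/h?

Overall ethylene glycol balance (none leaves overhead): ethylene glycol in fresh feed = ethylene glycol in product, i.e. 2360×0.085 = (1−0.502)·n7·0.451.
n7 = 200.6/(0.451×0.498) = 893.15 kg/h.
Recycle n5 = 0.502×893.15 = 448.36 kg/h.
Combined feed n2 = 2360 + 448.36 = 2808.4 kg/h.

2808 kg/h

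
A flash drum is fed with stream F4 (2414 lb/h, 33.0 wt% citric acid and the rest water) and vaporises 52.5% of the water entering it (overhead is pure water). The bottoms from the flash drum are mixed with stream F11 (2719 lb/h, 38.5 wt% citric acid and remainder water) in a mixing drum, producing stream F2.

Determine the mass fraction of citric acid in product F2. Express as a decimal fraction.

0.430

Vapour removed = 0.525×0.670×2414 = 849.12 lb/h; concentrate = 1564.9 lb/h.
citric acid reaching the mixer = 796.62 (from concentrate) + 2719×0.385 = 1843.4 lb/h.
Product flow = 1564.9 + 2719 = 4283.9 lb/h; citric acid fraction = 0.430.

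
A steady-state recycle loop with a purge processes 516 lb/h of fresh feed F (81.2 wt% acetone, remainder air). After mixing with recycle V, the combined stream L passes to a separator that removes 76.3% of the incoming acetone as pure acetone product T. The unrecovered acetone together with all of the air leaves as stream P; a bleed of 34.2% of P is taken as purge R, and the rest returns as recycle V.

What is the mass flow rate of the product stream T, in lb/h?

acetone in L: m_A = 516×0.812 + (1−0.342)·(1−0.763)·m_A, so m_A = 418.99/0.8441 = 496.4 lb/h.
Product T = 0.763×496.4 = 378.76 lb/h.

378.8 lb/h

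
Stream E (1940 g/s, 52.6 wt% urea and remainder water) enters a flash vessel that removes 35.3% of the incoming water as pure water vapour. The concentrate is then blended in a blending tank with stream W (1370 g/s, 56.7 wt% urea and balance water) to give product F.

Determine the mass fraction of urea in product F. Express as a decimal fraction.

Vapour removed = 0.353×0.474×1940 = 324.6 g/s; concentrate = 1615.4 g/s.
urea reaching the mixer = 1020.4 (from concentrate) + 1370×0.567 = 1797.2 g/s.
Product flow = 1615.4 + 1370 = 2985.4 g/s; urea fraction = 0.602.

0.602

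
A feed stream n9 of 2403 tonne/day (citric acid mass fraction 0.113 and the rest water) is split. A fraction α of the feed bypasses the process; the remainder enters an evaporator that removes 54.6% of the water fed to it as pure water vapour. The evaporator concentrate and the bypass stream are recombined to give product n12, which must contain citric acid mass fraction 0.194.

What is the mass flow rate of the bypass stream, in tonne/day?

331.3 tonne/day

All 2403×0.113 = 271.54 tonne/day of citric acid reaches n12, so n12 = 271.54/0.194 = 1399.7 tonne/day and vapour = 1003.3 tonne/day.
The evaporator receives (1−α)·2403 of feed at 0.887 water and removes 0.546 of that water:
0.546×0.887×(1−α)×2403 = 1003.3
(1−α) = 1003.3/1163.8 = 0.8621;  α = 0.1379.
Bypass flow = 0.1379×2403 = 331.33 tonne/day.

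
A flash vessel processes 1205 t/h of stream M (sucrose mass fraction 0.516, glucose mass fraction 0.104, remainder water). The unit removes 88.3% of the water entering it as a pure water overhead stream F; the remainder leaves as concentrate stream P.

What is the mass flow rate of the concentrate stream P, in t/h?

water entering = 1205×0.380 = 457.9 t/h; overhead removed = 0.883×457.9 = 404.33 t/h.
Concentrate = 1205 − 404.33 = 800.67 t/h.

800.7 t/h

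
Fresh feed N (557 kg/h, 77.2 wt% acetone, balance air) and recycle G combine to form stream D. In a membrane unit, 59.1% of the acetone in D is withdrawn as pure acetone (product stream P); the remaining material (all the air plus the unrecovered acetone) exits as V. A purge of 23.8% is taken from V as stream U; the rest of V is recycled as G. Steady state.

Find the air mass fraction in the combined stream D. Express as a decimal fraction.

0.4607

air enters only via N and leaves only via the purge: 557×0.228 = 0.238×(air in V), and the membrane unit passes all air, so air in D = air in V = 533.6 kg/h.
acetone in D: m_A = 557×0.772 + (1−0.238)·(1−0.591)·m_A, so m_A = 430/0.6883 = 624.7 kg/h.
D = 624.7 + 533.6 = 1158.3 kg/h.
air fraction in D = 533.6/1158.3 = 0.4607.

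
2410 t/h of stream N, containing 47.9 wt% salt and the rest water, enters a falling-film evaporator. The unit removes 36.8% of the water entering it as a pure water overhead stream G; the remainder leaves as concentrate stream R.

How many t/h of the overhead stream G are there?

462.1 t/h

water entering = 2410×0.521 = 1255.6 t/h; overhead removed = 0.368×1255.6 = 462.06 t/h.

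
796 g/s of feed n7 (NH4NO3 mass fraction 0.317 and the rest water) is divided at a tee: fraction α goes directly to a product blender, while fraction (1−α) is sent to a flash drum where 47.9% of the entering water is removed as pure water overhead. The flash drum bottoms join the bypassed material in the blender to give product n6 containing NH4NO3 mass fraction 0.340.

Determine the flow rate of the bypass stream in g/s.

631.4 g/s

All 796×0.317 = 252.33 g/s of NH4NO3 reaches n6, so n6 = 252.33/0.340 = 742.15 g/s and vapour = 53.847 g/s.
The evaporator receives (1−α)·796 of feed at 0.683 water and removes 0.479 of that water:
0.479×0.683×(1−α)×796 = 53.847
(1−α) = 53.847/260.42 = 0.2068;  α = 0.7932.
Bypass flow = 0.7932×796 = 631.41 g/s.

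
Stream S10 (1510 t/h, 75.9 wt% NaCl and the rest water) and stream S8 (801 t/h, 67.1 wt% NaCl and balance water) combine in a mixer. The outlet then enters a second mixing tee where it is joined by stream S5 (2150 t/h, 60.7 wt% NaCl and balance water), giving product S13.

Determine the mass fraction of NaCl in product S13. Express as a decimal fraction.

Overall, product flow = 4461 t/h.
NaCl in = 1510×0.759 + 801×0.671 + 2150×0.607 = 2988.6 t/h.
NaCl fraction in S13 = 0.670.

0.670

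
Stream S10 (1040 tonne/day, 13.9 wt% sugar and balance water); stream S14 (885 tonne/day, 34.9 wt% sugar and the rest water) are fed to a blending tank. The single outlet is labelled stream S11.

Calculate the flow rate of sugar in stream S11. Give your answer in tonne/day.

453.4 tonne/day

sugar out = sugar in = 1040×0.139 + 885×0.349 = 453.42 tonne/day.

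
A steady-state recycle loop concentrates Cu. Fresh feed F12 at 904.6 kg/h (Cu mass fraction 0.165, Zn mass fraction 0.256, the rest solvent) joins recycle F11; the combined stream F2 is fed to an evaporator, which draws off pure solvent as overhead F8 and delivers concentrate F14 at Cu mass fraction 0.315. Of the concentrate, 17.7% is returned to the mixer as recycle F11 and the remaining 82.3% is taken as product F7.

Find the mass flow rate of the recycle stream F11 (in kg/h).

Overall Cu balance (none leaves overhead): Cu in fresh feed = Cu in product, i.e. 904.6×0.165 = (1−0.177)·F14·0.315.
F14 = 149.26/(0.315×0.823) = 575.74 kg/h.
Recycle F11 = 0.177×575.74 = 101.91 kg/h.

101.9 kg/h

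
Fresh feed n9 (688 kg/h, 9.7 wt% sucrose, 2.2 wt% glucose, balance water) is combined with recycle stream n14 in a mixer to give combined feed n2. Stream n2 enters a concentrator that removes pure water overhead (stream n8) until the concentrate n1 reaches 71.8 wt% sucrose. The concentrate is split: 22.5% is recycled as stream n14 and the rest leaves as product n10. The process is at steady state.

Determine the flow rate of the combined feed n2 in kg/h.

715 kg/h

Overall sucrose balance (none leaves overhead): sucrose in fresh feed = sucrose in product, i.e. 688×0.097 = (1−0.225)·n1·0.718.
n1 = 66.736/(0.718×0.775) = 119.93 kg/h.
Recycle n14 = 0.225×119.93 = 26.985 kg/h.
Combined feed n2 = 688 + 26.985 = 714.98 kg/h.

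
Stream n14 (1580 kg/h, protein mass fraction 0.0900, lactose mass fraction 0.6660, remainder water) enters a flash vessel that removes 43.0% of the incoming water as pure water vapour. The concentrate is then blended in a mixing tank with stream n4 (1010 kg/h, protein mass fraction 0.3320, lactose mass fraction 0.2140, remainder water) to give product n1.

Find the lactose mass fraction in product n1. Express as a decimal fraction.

Vapour removed = 0.430×0.244×1580 = 165.77 kg/h; concentrate = 1414.2 kg/h.
lactose reaching the mixer = 1052.3 (from concentrate) + 1010×0.214 = 1268.4 kg/h.
Product flow = 1414.2 + 1010 = 2424.2 kg/h; lactose fraction = 0.5232.

0.5232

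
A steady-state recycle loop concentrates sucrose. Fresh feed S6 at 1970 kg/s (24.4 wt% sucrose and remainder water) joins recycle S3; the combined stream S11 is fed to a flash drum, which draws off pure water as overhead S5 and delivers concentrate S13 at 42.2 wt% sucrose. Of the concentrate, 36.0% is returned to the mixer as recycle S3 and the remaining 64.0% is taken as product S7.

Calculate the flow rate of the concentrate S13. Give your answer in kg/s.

1780 kg/s

Overall sucrose balance (none leaves overhead): sucrose in fresh feed = sucrose in product, i.e. 1970×0.244 = (1−0.360)·S13·0.422.
S13 = 480.68/(0.422×0.640) = 1779.8 kg/s.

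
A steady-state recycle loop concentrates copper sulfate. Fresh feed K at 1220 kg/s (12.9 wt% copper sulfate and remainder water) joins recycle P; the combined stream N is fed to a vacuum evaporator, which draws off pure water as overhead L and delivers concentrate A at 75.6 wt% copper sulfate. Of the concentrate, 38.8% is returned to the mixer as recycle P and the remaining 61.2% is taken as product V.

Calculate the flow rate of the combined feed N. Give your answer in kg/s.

1352 kg/s

Overall copper sulfate balance (none leaves overhead): copper sulfate in fresh feed = copper sulfate in product, i.e. 1220×0.129 = (1−0.388)·A·0.756.
A = 157.38/(0.756×0.612) = 340.15 kg/s.
Recycle P = 0.388×340.15 = 131.98 kg/s.
Combined feed N = 1220 + 131.98 = 1352 kg/s.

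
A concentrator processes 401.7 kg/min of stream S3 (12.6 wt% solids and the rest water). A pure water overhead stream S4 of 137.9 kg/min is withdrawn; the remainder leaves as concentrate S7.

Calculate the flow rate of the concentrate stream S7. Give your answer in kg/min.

Concentrate = 401.7 − 137.9 = 263.8 kg/min.

263.8 kg/min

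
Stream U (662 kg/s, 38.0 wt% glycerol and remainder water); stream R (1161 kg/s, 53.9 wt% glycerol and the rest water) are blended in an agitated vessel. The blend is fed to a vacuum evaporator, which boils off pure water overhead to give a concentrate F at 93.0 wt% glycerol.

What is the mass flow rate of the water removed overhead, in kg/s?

879.6 kg/s

glycerol entering = 662×0.380 + 1161×0.539 = 877.34 kg/s.
All glycerol reports to F, so F = 877.34/0.930 = 943.38 kg/s.
Total feed = 1823 kg/s; overhead = 1823 − 943.38 = 879.62 kg/s.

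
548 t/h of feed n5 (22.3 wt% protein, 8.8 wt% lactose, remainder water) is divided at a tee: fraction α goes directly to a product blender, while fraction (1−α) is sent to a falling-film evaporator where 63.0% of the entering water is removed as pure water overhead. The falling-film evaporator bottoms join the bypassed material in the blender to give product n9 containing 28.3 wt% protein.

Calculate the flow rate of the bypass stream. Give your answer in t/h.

280.3 t/h

All 548×0.223 = 122.2 t/h of protein reaches n9, so n9 = 122.2/0.283 = 431.82 t/h and vapour = 116.18 t/h.
The evaporator receives (1−α)·548 of feed at 0.689 water and removes 0.630 of that water:
0.630×0.689×(1−α)×548 = 116.18
(1−α) = 116.18/237.87 = 0.4884;  α = 0.5116.
Bypass flow = 0.5116×548 = 280.34 t/h.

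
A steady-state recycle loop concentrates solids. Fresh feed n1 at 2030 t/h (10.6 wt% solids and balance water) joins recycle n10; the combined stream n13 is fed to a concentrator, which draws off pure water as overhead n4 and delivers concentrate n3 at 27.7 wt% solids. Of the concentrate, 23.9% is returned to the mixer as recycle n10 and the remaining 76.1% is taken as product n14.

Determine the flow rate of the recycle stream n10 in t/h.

Overall solids balance (none leaves overhead): solids in fresh feed = solids in product, i.e. 2030×0.106 = (1−0.239)·n3·0.277.
n3 = 215.18/(0.277×0.761) = 1020.8 t/h.
Recycle n10 = 0.239×1020.8 = 243.97 t/h.

244 t/h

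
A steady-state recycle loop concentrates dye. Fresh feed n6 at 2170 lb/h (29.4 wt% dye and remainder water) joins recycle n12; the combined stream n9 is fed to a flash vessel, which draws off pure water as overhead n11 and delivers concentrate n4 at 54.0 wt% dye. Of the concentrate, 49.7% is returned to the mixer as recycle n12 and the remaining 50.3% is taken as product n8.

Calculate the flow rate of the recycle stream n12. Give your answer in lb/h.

Overall dye balance (none leaves overhead): dye in fresh feed = dye in product, i.e. 2170×0.294 = (1−0.497)·n4·0.540.
n4 = 637.98/(0.540×0.503) = 2348.8 lb/h.
Recycle n12 = 0.497×2348.8 = 1167.4 lb/h.

1167 lb/h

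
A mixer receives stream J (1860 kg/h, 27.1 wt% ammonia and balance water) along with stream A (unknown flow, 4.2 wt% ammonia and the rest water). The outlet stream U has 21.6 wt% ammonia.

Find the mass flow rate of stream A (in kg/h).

Let A be the unknown flow. Total out = 1860 + A.
ammonia balance: 504.06 + 0.042·A = 0.216·(1860 + A)
(0.042 − 0.216)·A = 0.216×1860 − 504.06 = -102.3
A = -102.3 / -0.174 = 587.93 kg/h

587.9 kg/h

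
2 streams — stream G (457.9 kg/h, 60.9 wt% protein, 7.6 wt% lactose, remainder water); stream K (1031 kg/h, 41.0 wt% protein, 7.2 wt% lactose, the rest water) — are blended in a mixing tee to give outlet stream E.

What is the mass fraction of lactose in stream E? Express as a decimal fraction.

0.073

Total flow out = 457.9 + 1031 = 1488.9 kg/h.
lactose in = 457.9×0.076 + 1031×0.072 = 109.03 kg/h.
lactose mass fraction in E = 109.03/1488.9 = 0.073.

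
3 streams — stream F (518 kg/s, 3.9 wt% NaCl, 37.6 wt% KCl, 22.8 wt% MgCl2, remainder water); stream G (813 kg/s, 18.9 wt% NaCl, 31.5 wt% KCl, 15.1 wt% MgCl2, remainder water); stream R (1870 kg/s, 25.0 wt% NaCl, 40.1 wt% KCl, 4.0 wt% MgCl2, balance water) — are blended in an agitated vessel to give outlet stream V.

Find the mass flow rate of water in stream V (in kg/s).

1043 kg/s

water out = water in = 518×0.357 + 813×0.345 + 1870×0.309 = 1043.2 kg/s.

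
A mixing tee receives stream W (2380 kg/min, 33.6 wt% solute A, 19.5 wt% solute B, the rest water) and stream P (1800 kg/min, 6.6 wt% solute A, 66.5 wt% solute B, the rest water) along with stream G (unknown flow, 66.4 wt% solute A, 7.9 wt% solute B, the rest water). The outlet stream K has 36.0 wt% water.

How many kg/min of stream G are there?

Let G be the unknown flow. Total out = 4180 + G.
water balance: 1600.4 + 0.257·G = 0.360·(4180 + G)
(0.257 − 0.360)·G = 0.360×4180 − 1600.4 = -95.62
G = -95.62 / -0.103 = 928.35 kg/min

928.3 kg/min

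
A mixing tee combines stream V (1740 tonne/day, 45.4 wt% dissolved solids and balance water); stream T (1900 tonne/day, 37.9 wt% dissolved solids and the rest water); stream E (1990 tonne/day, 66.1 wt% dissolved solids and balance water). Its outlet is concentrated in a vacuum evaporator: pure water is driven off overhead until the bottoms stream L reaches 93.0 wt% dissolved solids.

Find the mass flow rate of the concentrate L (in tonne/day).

dissolved solids entering = 1740×0.454 + 1900×0.379 + 1990×0.661 = 2825.5 tonne/day.
All dissolved solids reports to L, so L = 2825.5/0.930 = 3038.1 tonne/day.

3038 tonne/day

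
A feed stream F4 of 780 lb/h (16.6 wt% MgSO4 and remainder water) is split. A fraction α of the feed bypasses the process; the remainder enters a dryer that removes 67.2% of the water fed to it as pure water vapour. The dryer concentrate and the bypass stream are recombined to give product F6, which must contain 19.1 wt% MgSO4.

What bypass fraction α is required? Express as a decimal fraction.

All 780×0.166 = 129.48 lb/h of MgSO4 reaches F6, so F6 = 129.48/0.191 = 677.91 lb/h and vapour = 102.09 lb/h.
The evaporator receives (1−α)·780 of feed at 0.834 water and removes 0.672 of that water:
0.672×0.834×(1−α)×780 = 102.09
(1−α) = 102.09/437.15 = 0.2335;  α = 0.7665.

0.766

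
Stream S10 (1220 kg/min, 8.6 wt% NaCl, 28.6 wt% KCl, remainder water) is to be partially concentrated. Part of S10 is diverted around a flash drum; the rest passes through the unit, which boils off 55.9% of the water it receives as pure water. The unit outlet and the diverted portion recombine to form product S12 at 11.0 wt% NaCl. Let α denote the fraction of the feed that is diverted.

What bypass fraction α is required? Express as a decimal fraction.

All 1220×0.086 = 104.92 kg/min of NaCl reaches S12, so S12 = 104.92/0.110 = 953.82 kg/min and vapour = 266.18 kg/min.
The evaporator receives (1−α)·1220 of feed at 0.628 water and removes 0.559 of that water:
0.559×0.628×(1−α)×1220 = 266.18
(1−α) = 266.18/428.28 = 0.6215;  α = 0.3785.

0.378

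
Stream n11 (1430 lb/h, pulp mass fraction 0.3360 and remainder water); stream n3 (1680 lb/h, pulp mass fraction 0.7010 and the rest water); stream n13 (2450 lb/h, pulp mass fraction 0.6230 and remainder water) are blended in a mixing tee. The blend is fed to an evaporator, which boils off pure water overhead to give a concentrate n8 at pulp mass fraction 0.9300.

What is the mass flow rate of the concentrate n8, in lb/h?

3424 lb/h

pulp entering = 1430×0.336 + 1680×0.701 + 2450×0.623 = 3184.5 lb/h.
All pulp reports to n8, so n8 = 3184.5/0.930 = 3424.2 lb/h.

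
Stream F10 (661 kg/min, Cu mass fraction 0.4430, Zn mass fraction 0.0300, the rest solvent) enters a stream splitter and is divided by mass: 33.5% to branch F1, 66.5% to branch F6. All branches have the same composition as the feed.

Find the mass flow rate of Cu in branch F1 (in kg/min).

Branch F1 total = 0.335×661 = 221.44 kg/min.
Cu in F1 = 0.443×221.44 = 98.096 kg/min.

98.1 kg/min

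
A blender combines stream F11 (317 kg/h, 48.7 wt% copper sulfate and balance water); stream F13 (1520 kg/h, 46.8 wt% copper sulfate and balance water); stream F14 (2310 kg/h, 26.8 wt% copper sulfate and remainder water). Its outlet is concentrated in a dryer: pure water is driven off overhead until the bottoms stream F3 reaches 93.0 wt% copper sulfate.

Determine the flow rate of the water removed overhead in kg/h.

2550 kg/h

copper sulfate entering = 317×0.487 + 1520×0.468 + 2310×0.268 = 1484.8 kg/h.
All copper sulfate reports to F3, so F3 = 1484.8/0.930 = 1596.6 kg/h.
Total feed = 4147 kg/h; overhead = 4147 − 1596.6 = 2550.4 kg/h.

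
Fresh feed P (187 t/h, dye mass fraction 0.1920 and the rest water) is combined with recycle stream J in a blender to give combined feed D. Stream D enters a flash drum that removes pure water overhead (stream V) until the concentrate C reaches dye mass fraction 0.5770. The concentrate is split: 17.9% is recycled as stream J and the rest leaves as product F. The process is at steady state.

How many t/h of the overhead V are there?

124.8 t/h

Overall dye balance (none leaves overhead): dye in fresh feed = dye in product, i.e. 187×0.192 = (1−0.179)·C·0.577.
C = 35.904/(0.577×0.821) = 75.792 t/h.
Recycle J = 0.179×75.792 = 13.567 t/h.
Combined feed D = 187 + 13.567 = 200.57 t/h.
Overhead V = D − C = 200.57 − 75.792 = 124.77 t/h.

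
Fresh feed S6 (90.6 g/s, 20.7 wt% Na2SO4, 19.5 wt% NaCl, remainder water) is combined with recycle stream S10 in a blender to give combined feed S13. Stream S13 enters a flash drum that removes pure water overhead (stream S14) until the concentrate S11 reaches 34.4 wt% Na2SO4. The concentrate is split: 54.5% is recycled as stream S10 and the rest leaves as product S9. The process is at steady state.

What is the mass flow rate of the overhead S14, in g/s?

36.08 g/s

Overall Na2SO4 balance (none leaves overhead): Na2SO4 in fresh feed = Na2SO4 in product, i.e. 90.6×0.207 = (1−0.545)·S11·0.344.
S11 = 18.754/(0.344×0.455) = 119.82 g/s.
Recycle S10 = 0.545×119.82 = 65.302 g/s.
Combined feed S13 = 90.6 + 65.302 = 155.9 g/s.
Overhead S14 = S13 − S11 = 155.9 − 119.82 = 36.082 g/s.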